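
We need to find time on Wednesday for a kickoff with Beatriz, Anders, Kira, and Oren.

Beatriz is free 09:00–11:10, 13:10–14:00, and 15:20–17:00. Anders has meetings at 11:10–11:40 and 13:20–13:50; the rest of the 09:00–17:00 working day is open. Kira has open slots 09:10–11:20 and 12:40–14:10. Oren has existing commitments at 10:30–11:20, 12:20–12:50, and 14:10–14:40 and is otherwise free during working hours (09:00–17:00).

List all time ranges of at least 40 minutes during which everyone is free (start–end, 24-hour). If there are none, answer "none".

09:10–10:30

Anders free within 09:00–17:00: 09:00–11:10, 11:40–13:20, 13:50–17:00.
Oren free within 09:00–17:00: 09:00–10:30, 11:20–12:20, 12:50–14:10, 14:40–17:00.
Beatriz ∩ Anders: 09:00–11:10, 13:10–13:20, 13:50–14:00, 15:20–17:00.
Beatriz ∩ Anders ∩ Kira: 09:10–11:10, 13:10–13:20, 13:50–14:00.
Beatriz ∩ Anders ∩ Kira ∩ Oren: 09:10–10:30, 13:10–13:20, 13:50–14:00.
Windows ≥ 40 min: 09:10–10:30.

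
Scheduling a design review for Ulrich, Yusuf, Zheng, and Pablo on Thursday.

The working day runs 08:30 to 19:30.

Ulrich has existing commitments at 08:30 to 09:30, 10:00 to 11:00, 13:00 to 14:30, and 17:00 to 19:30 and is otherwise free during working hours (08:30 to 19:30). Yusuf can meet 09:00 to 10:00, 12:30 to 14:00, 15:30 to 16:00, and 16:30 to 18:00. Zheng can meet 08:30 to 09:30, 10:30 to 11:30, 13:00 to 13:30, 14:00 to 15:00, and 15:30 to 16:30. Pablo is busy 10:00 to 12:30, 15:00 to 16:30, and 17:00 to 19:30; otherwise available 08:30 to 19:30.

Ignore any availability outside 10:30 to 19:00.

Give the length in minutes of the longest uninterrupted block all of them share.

0 minutes

Ulrich free within 08:30–19:30: 09:30–10:00, 11:00–13:00, 14:30–17:00.
Pablo free within 08:30–19:30: 08:30–10:00, 12:30–15:00, 16:30–17:00.
Ulrich ∩ Yusuf: 09:30–10:00, 12:30–13:00, 15:30–16:00, 16:30–17:00.
Ulrich ∩ Yusuf ∩ Zheng: 15:30–16:00.
Ulrich ∩ Yusuf ∩ Zheng ∩ Pablo: (none).
Restricted to 10:30–19:00: (none).
No common window.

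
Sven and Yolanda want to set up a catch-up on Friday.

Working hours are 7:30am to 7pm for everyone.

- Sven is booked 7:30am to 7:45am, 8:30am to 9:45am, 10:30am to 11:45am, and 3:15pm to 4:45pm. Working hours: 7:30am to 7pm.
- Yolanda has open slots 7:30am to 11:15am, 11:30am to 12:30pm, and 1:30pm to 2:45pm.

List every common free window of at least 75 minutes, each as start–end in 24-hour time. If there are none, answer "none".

13:30–14:45

Sven free within 07:30–19:00: 07:45–08:30, 09:45–10:30, 11:45–15:15, 16:45–19:00.
Sven ∩ Yolanda: 07:45–08:30, 09:45–10:30, 11:45–12:30, 13:30–14:45.
Windows ≥ 75 min: 13:30–14:45.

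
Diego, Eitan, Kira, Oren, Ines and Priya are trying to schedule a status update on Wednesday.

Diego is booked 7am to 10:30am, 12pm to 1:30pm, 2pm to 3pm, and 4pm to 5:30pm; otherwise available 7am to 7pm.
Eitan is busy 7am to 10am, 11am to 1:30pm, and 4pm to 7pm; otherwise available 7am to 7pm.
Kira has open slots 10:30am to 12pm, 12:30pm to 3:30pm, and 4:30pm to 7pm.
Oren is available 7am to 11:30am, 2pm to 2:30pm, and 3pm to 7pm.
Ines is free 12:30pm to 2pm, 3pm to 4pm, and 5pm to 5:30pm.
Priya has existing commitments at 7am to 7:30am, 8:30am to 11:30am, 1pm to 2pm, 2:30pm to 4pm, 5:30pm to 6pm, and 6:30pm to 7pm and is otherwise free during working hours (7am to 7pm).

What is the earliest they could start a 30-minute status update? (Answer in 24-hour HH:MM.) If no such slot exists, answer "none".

Diego free within 07:00–19:00: 10:30–12:00, 13:30–14:00, 15:00–16:00, 17:30–19:00.
Eitan free within 07:00–19:00: 10:00–11:00, 13:30–16:00.
Priya free within 07:00–19:00: 07:30–08:30, 11:30–13:00, 14:00–14:30, 16:00–17:30, 18:00–18:30.
Diego ∩ Eitan: 10:30–11:00, 13:30–14:00, 15:00–16:00.
Diego ∩ Eitan ∩ Kira: 10:30–11:00, 13:30–14:00, 15:00–15:30.
Diego ∩ Eitan ∩ Kira ∩ Oren: 10:30–11:00, 15:00–15:30.
Diego ∩ Eitan ∩ Kira ∩ Oren ∩ Ines: 15:00–15:30.
Diego ∩ Eitan ∩ Kira ∩ Oren ∩ Ines ∩ Priya: (none).
Windows ≥ 30 min: (none).

none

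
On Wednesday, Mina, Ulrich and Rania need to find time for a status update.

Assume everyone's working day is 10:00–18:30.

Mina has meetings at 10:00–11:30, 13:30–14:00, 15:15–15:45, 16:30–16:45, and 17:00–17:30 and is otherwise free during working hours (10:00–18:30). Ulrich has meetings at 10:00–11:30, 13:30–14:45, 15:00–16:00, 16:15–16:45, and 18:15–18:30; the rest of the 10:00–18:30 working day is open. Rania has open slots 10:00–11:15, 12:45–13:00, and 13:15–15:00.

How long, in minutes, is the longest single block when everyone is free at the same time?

15 minutes

Mina free within 10:00–18:30: 11:30–13:30, 14:00–15:15, 15:45–16:30, 16:45–17:00, 17:30–18:30.
Ulrich free within 10:00–18:30: 11:30–13:30, 14:45–15:00, 16:00–16:15, 16:45–18:15.
Mina ∩ Ulrich: 11:30–13:30, 14:45–15:00, 16:00–16:15, 16:45–17:00, 17:30–18:15.
Mina ∩ Ulrich ∩ Rania: 12:45–13:00, 13:15–13:30, 14:45–15:00.
Common window lengths: 15, 15, 15 min; longest is 15.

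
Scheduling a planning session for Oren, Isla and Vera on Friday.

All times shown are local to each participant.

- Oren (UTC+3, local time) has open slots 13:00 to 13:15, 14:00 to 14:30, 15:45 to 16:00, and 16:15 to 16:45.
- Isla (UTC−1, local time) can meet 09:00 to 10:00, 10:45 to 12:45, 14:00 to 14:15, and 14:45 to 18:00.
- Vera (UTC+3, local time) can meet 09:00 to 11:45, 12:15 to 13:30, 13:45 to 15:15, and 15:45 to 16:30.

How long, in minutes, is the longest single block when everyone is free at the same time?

15 minutes

Oren → UTC: 10:00–10:15, 11:00–11:30, 12:45–13:00, 13:15–13:45.
Isla → UTC: 10:00–11:00, 11:45–13:45, 15:00–15:15, 15:45–19:00.
Vera → UTC: 06:00–08:45, 09:15–10:30, 10:45–12:15, 12:45–13:30.
Oren ∩ Isla: 10:00–10:15, 12:45–13:00, 13:15–13:45.
Oren ∩ Isla ∩ Vera: 10:00–10:15, 12:45–13:00, 13:15–13:30.
Common window lengths: 15, 15, 15 min; longest is 15.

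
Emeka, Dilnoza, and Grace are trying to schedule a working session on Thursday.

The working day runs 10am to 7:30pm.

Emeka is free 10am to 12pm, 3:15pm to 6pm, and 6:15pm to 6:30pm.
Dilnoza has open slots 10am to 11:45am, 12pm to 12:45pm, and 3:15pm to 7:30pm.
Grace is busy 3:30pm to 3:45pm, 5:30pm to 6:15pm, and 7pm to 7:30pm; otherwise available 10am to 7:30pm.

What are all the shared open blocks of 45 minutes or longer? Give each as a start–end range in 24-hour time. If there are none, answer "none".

Grace free within 10:00–19:30: 10:00–15:30, 15:45–17:30, 18:15–19:00.
Emeka ∩ Dilnoza: 10:00–11:45, 15:15–18:00, 18:15–18:30.
Emeka ∩ Dilnoza ∩ Grace: 10:00–11:45, 15:15–15:30, 15:45–17:30, 18:15–18:30.
Windows ≥ 45 min: 10:00–11:45, 15:45–17:30.

10:00–11:45, 15:45–17:30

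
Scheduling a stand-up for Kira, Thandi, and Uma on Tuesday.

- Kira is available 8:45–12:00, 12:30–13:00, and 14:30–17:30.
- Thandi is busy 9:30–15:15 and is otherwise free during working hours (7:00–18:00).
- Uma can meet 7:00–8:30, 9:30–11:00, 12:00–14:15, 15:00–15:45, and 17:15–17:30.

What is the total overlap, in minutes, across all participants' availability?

Thandi free within 07:00–18:00: 07:00–09:30, 15:15–18:00.
Kira ∩ Thandi: 08:45–09:30, 15:15–17:30.
Kira ∩ Thandi ∩ Uma: 15:15–15:45, 17:15–17:30.
Total common minutes: 30 + 15 = 45.

45 minutes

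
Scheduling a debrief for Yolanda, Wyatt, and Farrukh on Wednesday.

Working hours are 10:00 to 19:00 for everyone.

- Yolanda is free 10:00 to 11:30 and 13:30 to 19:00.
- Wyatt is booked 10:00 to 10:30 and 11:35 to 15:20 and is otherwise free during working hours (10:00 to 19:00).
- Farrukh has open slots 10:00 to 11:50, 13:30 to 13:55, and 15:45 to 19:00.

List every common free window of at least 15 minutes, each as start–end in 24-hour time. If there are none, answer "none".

10:30–11:30, 15:45–19:00

Wyatt free within 10:00–19:00: 10:30–11:35, 15:20–19:00.
Yolanda ∩ Wyatt: 10:30–11:30, 15:20–19:00.
Yolanda ∩ Wyatt ∩ Farrukh: 10:30–11:30, 15:45–19:00.
Windows ≥ 15 min: 10:30–11:30, 15:45–19:00.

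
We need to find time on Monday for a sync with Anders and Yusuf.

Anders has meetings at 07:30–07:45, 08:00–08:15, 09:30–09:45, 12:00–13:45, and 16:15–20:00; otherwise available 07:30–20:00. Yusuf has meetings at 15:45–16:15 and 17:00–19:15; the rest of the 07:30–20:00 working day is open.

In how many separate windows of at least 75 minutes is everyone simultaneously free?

Anders free within 07:30–20:00: 07:45–08:00, 08:15–09:30, 09:45–12:00, 13:45–16:15.
Yusuf free within 07:30–20:00: 07:30–15:45, 16:15–17:00, 19:15–20:00.
Anders ∩ Yusuf: 07:45–08:00, 08:15–09:30, 09:45–12:00, 13:45–15:45.
Windows ≥ 75 min: 08:15–09:30, 09:45–12:00, 13:45–15:45.
That's 3 windows.

3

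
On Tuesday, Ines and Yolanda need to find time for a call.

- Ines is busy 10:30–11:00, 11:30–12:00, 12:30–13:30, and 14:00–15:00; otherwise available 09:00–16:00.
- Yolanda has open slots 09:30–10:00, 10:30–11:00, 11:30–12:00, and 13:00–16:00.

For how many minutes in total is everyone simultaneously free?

120 minutes

Ines free within 09:00–16:00: 09:00–10:30, 11:00–11:30, 12:00–12:30, 13:30–14:00, 15:00–16:00.
Ines ∩ Yolanda: 09:30–10:00, 13:30–14:00, 15:00–16:00.
Total common minutes: 30 + 30 + 60 = 120.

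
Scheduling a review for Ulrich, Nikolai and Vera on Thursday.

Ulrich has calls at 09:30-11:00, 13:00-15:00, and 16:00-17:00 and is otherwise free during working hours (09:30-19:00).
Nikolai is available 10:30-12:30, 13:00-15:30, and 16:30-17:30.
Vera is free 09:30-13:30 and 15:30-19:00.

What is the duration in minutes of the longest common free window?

90 minutes

Ulrich free within 09:30–19:00: 11:00–13:00, 15:00–16:00, 17:00–19:00.
Ulrich ∩ Nikolai: 11:00–12:30, 15:00–15:30, 17:00–17:30.
Ulrich ∩ Nikolai ∩ Vera: 11:00–12:30, 17:00–17:30.
Common window lengths: 90, 30 min; longest is 90.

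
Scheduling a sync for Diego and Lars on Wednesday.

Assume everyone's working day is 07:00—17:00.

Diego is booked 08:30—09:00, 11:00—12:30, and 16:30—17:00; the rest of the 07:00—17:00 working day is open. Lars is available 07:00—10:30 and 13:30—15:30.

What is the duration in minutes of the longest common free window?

Diego free within 07:00–17:00: 07:00–08:30, 09:00–11:00, 12:30–16:30.
Diego ∩ Lars: 07:00–08:30, 09:00–10:30, 13:30–15:30.
Common window lengths: 90, 90, 120 min; longest is 120.

120 minutes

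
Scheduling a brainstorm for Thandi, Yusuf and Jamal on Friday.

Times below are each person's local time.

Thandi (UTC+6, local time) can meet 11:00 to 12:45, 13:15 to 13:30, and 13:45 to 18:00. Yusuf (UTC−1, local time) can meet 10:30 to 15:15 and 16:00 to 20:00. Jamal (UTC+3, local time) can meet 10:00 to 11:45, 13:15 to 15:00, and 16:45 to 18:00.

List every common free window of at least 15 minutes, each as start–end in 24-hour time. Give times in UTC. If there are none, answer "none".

11:30–12:00

Thandi → UTC: 05:00–06:45, 07:15–07:30, 07:45–12:00.
Yusuf → UTC: 11:30–16:15, 17:00–21:00.
Jamal → UTC: 07:00–08:45, 10:15–12:00, 13:45–15:00.
Thandi ∩ Yusuf: 11:30–12:00.
Thandi ∩ Yusuf ∩ Jamal: 11:30–12:00.
Windows ≥ 15 min: 11:30–12:00.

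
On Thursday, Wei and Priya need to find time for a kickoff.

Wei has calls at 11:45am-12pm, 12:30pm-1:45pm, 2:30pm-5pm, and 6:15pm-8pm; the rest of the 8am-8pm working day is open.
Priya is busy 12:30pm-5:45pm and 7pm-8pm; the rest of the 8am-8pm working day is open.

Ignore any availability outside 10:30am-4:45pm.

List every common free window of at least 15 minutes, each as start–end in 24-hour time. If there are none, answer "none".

10:30–11:45, 12:00–12:30

Wei free within 08:00–20:00: 08:00–11:45, 12:00–12:30, 13:45–14:30, 17:00–18:15.
Priya free within 08:00–20:00: 08:00–12:30, 17:45–19:00.
Wei ∩ Priya: 08:00–11:45, 12:00–12:30, 17:45–18:15.
Restricted to 10:30–16:45: 10:30–11:45, 12:00–12:30.
Windows ≥ 15 min: 10:30–11:45, 12:00–12:30.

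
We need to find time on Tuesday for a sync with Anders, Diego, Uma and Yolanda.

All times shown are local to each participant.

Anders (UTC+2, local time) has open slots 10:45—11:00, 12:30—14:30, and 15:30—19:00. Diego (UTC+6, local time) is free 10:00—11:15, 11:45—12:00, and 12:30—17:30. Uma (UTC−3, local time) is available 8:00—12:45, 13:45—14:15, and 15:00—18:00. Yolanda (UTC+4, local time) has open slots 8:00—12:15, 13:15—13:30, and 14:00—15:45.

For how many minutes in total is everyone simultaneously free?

Anders → UTC: 08:45–09:00, 10:30–12:30, 13:30–17:00.
Diego → UTC: 04:00–05:15, 05:45–06:00, 06:30–11:30.
Uma → UTC: 11:00–15:45, 16:45–17:15, 18:00–21:00.
Yolanda → UTC: 04:00–08:15, 09:15–09:30, 10:00–11:45.
Anders ∩ Diego: 08:45–09:00, 10:30–11:30.
Anders ∩ Diego ∩ Uma: 11:00–11:30.
Anders ∩ Diego ∩ Uma ∩ Yolanda: 11:00–11:30.
Total common minutes: 30.

30 minutes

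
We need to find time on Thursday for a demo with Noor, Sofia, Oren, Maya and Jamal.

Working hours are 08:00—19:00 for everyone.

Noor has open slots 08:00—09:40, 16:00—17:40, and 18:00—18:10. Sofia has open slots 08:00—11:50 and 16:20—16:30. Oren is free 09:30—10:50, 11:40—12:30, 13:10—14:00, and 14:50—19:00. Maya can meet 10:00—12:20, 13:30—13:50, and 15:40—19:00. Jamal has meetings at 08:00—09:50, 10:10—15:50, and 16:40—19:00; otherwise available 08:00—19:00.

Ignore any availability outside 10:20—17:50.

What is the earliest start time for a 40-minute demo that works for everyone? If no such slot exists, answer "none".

Jamal free within 08:00–19:00: 09:50–10:10, 15:50–16:40.
Noor ∩ Sofia: 08:00–09:40, 16:20–16:30.
Noor ∩ Sofia ∩ Oren: 09:30–09:40, 16:20–16:30.
Noor ∩ Sofia ∩ Oren ∩ Maya: 16:20–16:30.
Noor ∩ Sofia ∩ Oren ∩ Maya ∩ Jamal: 16:20–16:30.
Restricted to 10:20–17:50: 16:20–16:30.
Windows ≥ 40 min: (none).

none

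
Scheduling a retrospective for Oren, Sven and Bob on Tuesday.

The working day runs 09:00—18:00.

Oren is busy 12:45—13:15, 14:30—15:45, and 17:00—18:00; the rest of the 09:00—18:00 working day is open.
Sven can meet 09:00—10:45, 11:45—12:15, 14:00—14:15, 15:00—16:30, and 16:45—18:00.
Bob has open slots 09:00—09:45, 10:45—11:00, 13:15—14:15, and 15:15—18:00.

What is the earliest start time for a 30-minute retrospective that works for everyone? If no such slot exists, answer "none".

09:00

Oren free within 09:00–18:00: 09:00–12:45, 13:15–14:30, 15:45–17:00.
Oren ∩ Sven: 09:00–10:45, 11:45–12:15, 14:00–14:15, 15:45–16:30, 16:45–17:00.
Oren ∩ Sven ∩ Bob: 09:00–09:45, 14:00–14:15, 15:45–16:30, 16:45–17:00.
Windows ≥ 30 min: 09:00–09:45, 15:45–16:30.
Earliest such window starts at 09:00.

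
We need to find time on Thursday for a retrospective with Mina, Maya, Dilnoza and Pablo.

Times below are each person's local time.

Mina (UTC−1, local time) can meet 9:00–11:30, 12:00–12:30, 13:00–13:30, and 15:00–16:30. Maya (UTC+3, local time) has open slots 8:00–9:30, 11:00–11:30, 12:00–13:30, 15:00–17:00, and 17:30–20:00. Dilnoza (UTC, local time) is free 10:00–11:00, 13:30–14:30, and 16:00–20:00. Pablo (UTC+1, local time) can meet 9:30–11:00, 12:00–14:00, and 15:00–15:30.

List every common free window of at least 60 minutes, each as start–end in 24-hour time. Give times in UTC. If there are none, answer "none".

none

Mina → UTC: 10:00–12:30, 13:00–13:30, 14:00–14:30, 16:00–17:30.
Maya → UTC: 05:00–06:30, 08:00–08:30, 09:00–10:30, 12:00–14:00, 14:30–17:00.
Dilnoza → UTC: 10:00–11:00, 13:30–14:30, 16:00–20:00.
Pablo → UTC: 08:30–10:00, 11:00–13:00, 14:00–14:30.
Mina ∩ Maya: 10:00–10:30, 12:00–12:30, 13:00–13:30, 16:00–17:00.
Mina ∩ Maya ∩ Dilnoza: 10:00–10:30, 16:00–17:00.
Mina ∩ Maya ∩ Dilnoza ∩ Pablo: (none).
Windows ≥ 60 min: (none).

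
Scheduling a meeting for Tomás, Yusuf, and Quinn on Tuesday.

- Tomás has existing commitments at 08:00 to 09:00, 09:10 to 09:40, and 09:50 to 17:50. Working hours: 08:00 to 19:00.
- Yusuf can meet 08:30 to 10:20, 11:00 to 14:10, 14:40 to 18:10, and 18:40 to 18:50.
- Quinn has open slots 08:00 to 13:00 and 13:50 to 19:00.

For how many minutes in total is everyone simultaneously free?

Tomás free within 08:00–19:00: 09:00–09:10, 09:40–09:50, 17:50–19:00.
Tomás ∩ Yusuf: 09:00–09:10, 09:40–09:50, 17:50–18:10, 18:40–18:50.
Tomás ∩ Yusuf ∩ Quinn: 09:00–09:10, 09:40–09:50, 17:50–18:10, 18:40–18:50.
Total common minutes: 10 + 10 + 20 + 10 = 50.

50 minutes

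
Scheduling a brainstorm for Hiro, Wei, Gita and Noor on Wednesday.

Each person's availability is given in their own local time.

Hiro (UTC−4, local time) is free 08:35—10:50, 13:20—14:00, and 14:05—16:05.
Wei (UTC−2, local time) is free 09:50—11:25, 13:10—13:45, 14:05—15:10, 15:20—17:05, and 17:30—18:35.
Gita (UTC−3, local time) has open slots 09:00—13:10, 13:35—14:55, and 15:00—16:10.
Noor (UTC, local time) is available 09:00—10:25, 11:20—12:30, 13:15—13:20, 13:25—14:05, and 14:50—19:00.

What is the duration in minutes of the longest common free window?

Hiro → UTC: 12:35–14:50, 17:20–18:00, 18:05–20:05.
Wei → UTC: 11:50–13:25, 15:10–15:45, 16:05–17:10, 17:20–19:05, 19:30–20:35.
Gita → UTC: 12:00–16:10, 16:35–17:55, 18:00–19:10.
Noor → UTC: 09:00–10:25, 11:20–12:30, 13:15–13:20, 13:25–14:05, 14:50–19:00.
Hiro ∩ Wei: 12:35–13:25, 17:20–18:00, 18:05–19:05, 19:30–20:05.
Hiro ∩ Wei ∩ Gita: 12:35–13:25, 17:20–17:55, 18:05–19:05.
Hiro ∩ Wei ∩ Gita ∩ Noor: 13:15–13:20, 17:20–17:55, 18:05–19:00.
Common window lengths: 5, 35, 55 min; longest is 55.

55 minutes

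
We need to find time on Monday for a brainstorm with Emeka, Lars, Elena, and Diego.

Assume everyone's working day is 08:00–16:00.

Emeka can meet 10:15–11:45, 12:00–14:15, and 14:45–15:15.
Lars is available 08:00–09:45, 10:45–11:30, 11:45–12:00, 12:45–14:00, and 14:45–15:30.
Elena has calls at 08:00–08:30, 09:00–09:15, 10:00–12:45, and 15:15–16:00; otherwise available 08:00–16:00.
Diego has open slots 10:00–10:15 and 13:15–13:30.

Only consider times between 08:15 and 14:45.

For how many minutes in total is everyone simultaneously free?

Elena free within 08:00–16:00: 08:30–09:00, 09:15–10:00, 12:45–15:15.
Emeka ∩ Lars: 10:45–11:30, 12:45–14:00, 14:45–15:15.
Emeka ∩ Lars ∩ Elena: 12:45–14:00, 14:45–15:15.
Emeka ∩ Lars ∩ Elena ∩ Diego: 13:15–13:30.
Restricted to 08:15–14:45: 13:15–13:30.
Total common minutes: 15.

15 minutes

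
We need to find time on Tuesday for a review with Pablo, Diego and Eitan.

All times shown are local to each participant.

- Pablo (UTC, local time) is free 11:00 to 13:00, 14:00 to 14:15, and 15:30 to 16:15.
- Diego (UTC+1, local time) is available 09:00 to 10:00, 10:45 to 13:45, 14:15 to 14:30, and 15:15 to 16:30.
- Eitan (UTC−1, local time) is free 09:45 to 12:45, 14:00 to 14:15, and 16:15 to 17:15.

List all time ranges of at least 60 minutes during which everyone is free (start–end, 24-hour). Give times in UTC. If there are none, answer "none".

11:00–12:45

Pablo → UTC: 11:00–13:00, 14:00–14:15, 15:30–16:15.
Diego → UTC: 08:00–09:00, 09:45–12:45, 13:15–13:30, 14:15–15:30.
Eitan → UTC: 10:45–13:45, 15:00–15:15, 17:15–18:15.
Pablo ∩ Diego: 11:00–12:45.
Pablo ∩ Diego ∩ Eitan: 11:00–12:45.
Windows ≥ 60 min: 11:00–12:45.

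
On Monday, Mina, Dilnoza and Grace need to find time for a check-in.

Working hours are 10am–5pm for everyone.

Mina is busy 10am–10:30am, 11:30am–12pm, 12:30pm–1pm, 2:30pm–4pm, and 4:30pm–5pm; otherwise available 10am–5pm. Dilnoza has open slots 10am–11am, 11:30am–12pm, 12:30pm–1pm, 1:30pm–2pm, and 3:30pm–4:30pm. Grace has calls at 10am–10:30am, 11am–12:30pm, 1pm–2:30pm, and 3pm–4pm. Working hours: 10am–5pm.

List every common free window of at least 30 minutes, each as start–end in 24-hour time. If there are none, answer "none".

Mina free within 10:00–17:00: 10:30–11:30, 12:00–12:30, 13:00–14:30, 16:00–16:30.
Grace free within 10:00–17:00: 10:30–11:00, 12:30–13:00, 14:30–15:00, 16:00–17:00.
Mina ∩ Dilnoza: 10:30–11:00, 13:30–14:00, 16:00–16:30.
Mina ∩ Dilnoza ∩ Grace: 10:30–11:00, 16:00–16:30.
Windows ≥ 30 min: 10:30–11:00, 16:00–16:30.

10:30–11:00, 16:00–16:30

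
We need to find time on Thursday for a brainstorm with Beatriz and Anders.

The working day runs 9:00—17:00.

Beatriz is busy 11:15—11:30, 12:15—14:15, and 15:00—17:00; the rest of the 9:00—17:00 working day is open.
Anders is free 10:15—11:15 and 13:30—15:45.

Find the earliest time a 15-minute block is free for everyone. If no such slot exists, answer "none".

10:15

Beatriz free within 09:00–17:00: 09:00–11:15, 11:30–12:15, 14:15–15:00.
Beatriz ∩ Anders: 10:15–11:15, 14:15–15:00.
Windows ≥ 15 min: 10:15–11:15, 14:15–15:00.
Earliest such window starts at 10:15.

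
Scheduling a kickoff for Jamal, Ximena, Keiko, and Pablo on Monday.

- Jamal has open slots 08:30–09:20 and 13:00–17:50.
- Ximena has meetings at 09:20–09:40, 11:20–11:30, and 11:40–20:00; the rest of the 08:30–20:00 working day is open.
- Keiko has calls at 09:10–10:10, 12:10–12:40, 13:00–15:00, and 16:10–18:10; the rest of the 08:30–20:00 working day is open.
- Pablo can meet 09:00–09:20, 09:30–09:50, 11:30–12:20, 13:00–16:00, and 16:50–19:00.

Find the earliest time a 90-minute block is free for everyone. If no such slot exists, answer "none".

Ximena free within 08:30–20:00: 08:30–09:20, 09:40–11:20, 11:30–11:40.
Keiko free within 08:30–20:00: 08:30–09:10, 10:10–12:10, 12:40–13:00, 15:00–16:10, 18:10–20:00.
Jamal ∩ Ximena: 08:30–09:20.
Jamal ∩ Ximena ∩ Keiko: 08:30–09:10.
Jamal ∩ Ximena ∩ Keiko ∩ Pablo: 09:00–09:10.
Windows ≥ 90 min: (none).

none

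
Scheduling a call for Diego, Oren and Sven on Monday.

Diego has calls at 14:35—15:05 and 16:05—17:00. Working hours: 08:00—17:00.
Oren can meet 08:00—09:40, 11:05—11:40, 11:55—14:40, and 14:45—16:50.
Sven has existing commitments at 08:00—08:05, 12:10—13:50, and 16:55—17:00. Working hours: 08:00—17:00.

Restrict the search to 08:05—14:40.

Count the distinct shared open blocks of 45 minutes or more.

Diego free within 08:00–17:00: 08:00–14:35, 15:05–16:05.
Sven free within 08:00–17:00: 08:05–12:10, 13:50–16:55.
Diego ∩ Oren: 08:00–09:40, 11:05–11:40, 11:55–14:35, 15:05–16:05.
Diego ∩ Oren ∩ Sven: 08:05–09:40, 11:05–11:40, 11:55–12:10, 13:50–14:35, 15:05–16:05.
Restricted to 08:05–14:40: 08:05–09:40, 11:05–11:40, 11:55–12:10, 13:50–14:35.
Windows ≥ 45 min: 08:05–09:40, 13:50–14:35.
That's 2 windows.

2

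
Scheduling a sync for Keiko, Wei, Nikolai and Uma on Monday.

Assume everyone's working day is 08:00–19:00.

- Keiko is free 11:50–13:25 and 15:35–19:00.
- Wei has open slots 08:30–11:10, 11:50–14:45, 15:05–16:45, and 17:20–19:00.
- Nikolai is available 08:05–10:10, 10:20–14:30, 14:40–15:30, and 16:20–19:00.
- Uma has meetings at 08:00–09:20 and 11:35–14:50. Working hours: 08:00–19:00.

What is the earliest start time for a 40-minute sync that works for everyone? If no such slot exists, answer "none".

Uma free within 08:00–19:00: 09:20–11:35, 14:50–19:00.
Keiko ∩ Wei: 11:50–13:25, 15:35–16:45, 17:20–19:00.
Keiko ∩ Wei ∩ Nikolai: 11:50–13:25, 16:20–16:45, 17:20–19:00.
Keiko ∩ Wei ∩ Nikolai ∩ Uma: 16:20–16:45, 17:20–19:00.
Windows ≥ 40 min: 17:20–19:00.
Earliest such window starts at 17:20.

17:20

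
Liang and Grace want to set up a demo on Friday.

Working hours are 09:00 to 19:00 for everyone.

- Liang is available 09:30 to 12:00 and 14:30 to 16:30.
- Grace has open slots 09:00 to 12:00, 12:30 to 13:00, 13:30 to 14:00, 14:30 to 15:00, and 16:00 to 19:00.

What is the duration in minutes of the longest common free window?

Liang ∩ Grace: 09:30–12:00, 14:30–15:00, 16:00–16:30.
Common window lengths: 150, 30, 30 min; longest is 150.

150 minutes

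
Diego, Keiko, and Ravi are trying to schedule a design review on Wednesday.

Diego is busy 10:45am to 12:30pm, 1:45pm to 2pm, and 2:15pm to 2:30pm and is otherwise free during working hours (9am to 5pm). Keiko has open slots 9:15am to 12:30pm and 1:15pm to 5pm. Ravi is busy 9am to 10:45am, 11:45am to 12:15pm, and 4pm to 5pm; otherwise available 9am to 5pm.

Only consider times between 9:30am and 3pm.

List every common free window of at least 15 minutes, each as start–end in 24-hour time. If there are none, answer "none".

13:15–13:45, 14:00–14:15, 14:30–15:00

Diego free within 09:00–17:00: 09:00–10:45, 12:30–13:45, 14:00–14:15, 14:30–17:00.
Ravi free within 09:00–17:00: 10:45–11:45, 12:15–16:00.
Diego ∩ Keiko: 09:15–10:45, 13:15–13:45, 14:00–14:15, 14:30–17:00.
Diego ∩ Keiko ∩ Ravi: 13:15–13:45, 14:00–14:15, 14:30–16:00.
Restricted to 09:30–15:00: 13:15–13:45, 14:00–14:15, 14:30–15:00.
Windows ≥ 15 min: 13:15–13:45, 14:00–14:15, 14:30–15:00.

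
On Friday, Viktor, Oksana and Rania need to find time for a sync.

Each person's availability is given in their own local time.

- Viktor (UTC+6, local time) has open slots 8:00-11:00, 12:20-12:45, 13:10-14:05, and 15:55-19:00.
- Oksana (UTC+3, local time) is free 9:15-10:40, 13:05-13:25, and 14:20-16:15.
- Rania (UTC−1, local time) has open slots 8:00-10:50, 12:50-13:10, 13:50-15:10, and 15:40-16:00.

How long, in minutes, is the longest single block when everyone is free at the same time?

Viktor → UTC: 02:00–05:00, 06:20–06:45, 07:10–08:05, 09:55–13:00.
Oksana → UTC: 06:15–07:40, 10:05–10:25, 11:20–13:15.
Rania → UTC: 09:00–11:50, 13:50–14:10, 14:50–16:10, 16:40–17:00.
Viktor ∩ Oksana: 06:20–06:45, 07:10–07:40, 10:05–10:25, 11:20–13:00.
Viktor ∩ Oksana ∩ Rania: 10:05–10:25, 11:20–11:50.
Common window lengths: 20, 30 min; longest is 30.

30 minutes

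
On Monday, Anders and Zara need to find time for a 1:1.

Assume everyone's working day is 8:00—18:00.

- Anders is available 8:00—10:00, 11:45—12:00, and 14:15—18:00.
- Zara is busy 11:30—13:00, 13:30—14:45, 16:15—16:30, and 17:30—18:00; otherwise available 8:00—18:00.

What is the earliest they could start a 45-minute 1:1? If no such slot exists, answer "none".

08:00

Zara free within 08:00–18:00: 08:00–11:30, 13:00–13:30, 14:45–16:15, 16:30–17:30.
Anders ∩ Zara: 08:00–10:00, 14:45–16:15, 16:30–17:30.
Windows ≥ 45 min: 08:00–10:00, 14:45–16:15, 16:30–17:30.
Earliest such window starts at 08:00.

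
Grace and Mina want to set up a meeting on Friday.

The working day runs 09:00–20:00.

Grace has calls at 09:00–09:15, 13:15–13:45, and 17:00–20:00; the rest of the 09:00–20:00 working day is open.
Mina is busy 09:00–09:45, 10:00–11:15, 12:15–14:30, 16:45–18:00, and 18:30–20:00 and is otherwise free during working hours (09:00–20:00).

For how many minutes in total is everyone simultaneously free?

Grace free within 09:00–20:00: 09:15–13:15, 13:45–17:00.
Mina free within 09:00–20:00: 09:45–10:00, 11:15–12:15, 14:30–16:45, 18:00–18:30.
Grace ∩ Mina: 09:45–10:00, 11:15–12:15, 14:30–16:45.
Total common minutes: 15 + 60 + 135 = 210.

210 minutes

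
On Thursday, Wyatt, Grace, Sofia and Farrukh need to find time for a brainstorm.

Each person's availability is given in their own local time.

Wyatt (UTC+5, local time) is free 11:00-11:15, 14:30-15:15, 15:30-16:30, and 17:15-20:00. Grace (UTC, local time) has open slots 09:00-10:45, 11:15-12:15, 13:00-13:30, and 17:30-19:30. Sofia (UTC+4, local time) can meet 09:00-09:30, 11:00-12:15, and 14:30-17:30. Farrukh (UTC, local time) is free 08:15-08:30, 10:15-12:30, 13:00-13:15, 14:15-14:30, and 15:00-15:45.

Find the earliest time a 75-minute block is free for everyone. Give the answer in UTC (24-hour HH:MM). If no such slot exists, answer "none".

none

Wyatt → UTC: 06:00–06:15, 09:30–10:15, 10:30–11:30, 12:15–15:00.
Grace → UTC: 09:00–10:45, 11:15–12:15, 13:00–13:30, 17:30–19:30.
Sofia → UTC: 05:00–05:30, 07:00–08:15, 10:30–13:30.
Farrukh → UTC: 08:15–08:30, 10:15–12:30, 13:00–13:15, 14:15–14:30, 15:00–15:45.
Wyatt ∩ Grace: 09:30–10:15, 10:30–10:45, 11:15–11:30, 13:00–13:30.
Wyatt ∩ Grace ∩ Sofia: 10:30–10:45, 11:15–11:30, 13:00–13:30.
Wyatt ∩ Grace ∩ Sofia ∩ Farrukh: 10:30–10:45, 11:15–11:30, 13:00–13:15.
Windows ≥ 75 min: (none).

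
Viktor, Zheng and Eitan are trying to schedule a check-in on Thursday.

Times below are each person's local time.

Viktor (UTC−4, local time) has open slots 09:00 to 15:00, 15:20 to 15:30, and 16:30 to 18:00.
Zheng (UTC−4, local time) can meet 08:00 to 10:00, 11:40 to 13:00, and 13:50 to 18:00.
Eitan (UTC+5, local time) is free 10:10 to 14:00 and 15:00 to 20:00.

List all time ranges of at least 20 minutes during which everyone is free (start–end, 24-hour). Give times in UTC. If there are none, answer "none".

13:00–14:00

Viktor → UTC: 13:00–19:00, 19:20–19:30, 20:30–22:00.
Zheng → UTC: 12:00–14:00, 15:40–17:00, 17:50–22:00.
Eitan → UTC: 05:10–09:00, 10:00–15:00.
Viktor ∩ Zheng: 13:00–14:00, 15:40–17:00, 17:50–19:00, 19:20–19:30, 20:30–22:00.
Viktor ∩ Zheng ∩ Eitan: 13:00–14:00.
Windows ≥ 20 min: 13:00–14:00.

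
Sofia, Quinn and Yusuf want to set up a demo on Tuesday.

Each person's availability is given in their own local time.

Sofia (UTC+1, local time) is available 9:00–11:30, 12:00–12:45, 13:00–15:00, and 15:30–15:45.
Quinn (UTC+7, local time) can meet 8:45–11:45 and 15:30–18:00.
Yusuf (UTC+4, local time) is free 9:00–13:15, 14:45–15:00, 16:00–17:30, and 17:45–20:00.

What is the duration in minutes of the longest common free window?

45 minutes

Sofia → UTC: 08:00–10:30, 11:00–11:45, 12:00–14:00, 14:30–14:45.
Quinn → UTC: 01:45–04:45, 08:30–11:00.
Yusuf → UTC: 05:00–09:15, 10:45–11:00, 12:00–13:30, 13:45–16:00.
Sofia ∩ Quinn: 08:30–10:30.
Sofia ∩ Quinn ∩ Yusuf: 08:30–09:15.
Single common window of 45 minutes.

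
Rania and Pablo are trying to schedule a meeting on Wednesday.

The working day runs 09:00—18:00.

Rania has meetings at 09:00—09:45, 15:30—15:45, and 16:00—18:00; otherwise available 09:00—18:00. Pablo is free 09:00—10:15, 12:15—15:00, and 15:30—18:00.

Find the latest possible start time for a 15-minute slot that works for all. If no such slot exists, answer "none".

Rania free within 09:00–18:00: 09:45–15:30, 15:45–16:00.
Rania ∩ Pablo: 09:45–10:15, 12:15–15:00, 15:45–16:00.
Windows ≥ 15 min: 09:45–10:15, 12:15–15:00, 15:45–16:00.
Latest start in the last window 15:45–16:00 is 16:00 − 15 min = 15:45.

15:45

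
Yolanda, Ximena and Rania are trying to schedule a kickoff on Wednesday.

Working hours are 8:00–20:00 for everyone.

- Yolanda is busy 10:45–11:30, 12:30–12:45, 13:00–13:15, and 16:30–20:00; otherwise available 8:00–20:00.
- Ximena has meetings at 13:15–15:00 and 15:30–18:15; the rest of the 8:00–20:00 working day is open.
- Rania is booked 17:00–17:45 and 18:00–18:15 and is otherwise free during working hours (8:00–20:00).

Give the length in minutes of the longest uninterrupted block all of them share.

Yolanda free within 08:00–20:00: 08:00–10:45, 11:30–12:30, 12:45–13:00, 13:15–16:30.
Ximena free within 08:00–20:00: 08:00–13:15, 15:00–15:30, 18:15–20:00.
Rania free within 08:00–20:00: 08:00–17:00, 17:45–18:00, 18:15–20:00.
Yolanda ∩ Ximena: 08:00–10:45, 11:30–12:30, 12:45–13:00, 15:00–15:30.
Yolanda ∩ Ximena ∩ Rania: 08:00–10:45, 11:30–12:30, 12:45–13:00, 15:00–15:30.
Common window lengths: 165, 60, 15, 30 min; longest is 165.

165 minutes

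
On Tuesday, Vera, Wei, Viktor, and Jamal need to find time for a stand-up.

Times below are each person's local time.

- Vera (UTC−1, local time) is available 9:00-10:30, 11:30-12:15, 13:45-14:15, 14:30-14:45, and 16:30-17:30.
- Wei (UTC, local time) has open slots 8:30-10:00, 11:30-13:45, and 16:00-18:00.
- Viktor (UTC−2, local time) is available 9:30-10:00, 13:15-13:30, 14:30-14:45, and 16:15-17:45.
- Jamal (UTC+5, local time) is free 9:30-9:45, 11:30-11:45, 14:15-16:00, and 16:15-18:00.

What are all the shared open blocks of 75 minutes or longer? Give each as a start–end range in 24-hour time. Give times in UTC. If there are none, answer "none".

Vera → UTC: 10:00–11:30, 12:30–13:15, 14:45–15:15, 15:30–15:45, 17:30–18:30.
Wei → UTC: 08:30–10:00, 11:30–13:45, 16:00–18:00.
Viktor → UTC: 11:30–12:00, 15:15–15:30, 16:30–16:45, 18:15–19:45.
Jamal → UTC: 04:30–04:45, 06:30–06:45, 09:15–11:00, 11:15–13:00.
Vera ∩ Wei: 12:30–13:15, 17:30–18:00.
Vera ∩ Wei ∩ Viktor: (none).
Vera ∩ Wei ∩ Viktor ∩ Jamal: (none).
Windows ≥ 75 min: (none).

none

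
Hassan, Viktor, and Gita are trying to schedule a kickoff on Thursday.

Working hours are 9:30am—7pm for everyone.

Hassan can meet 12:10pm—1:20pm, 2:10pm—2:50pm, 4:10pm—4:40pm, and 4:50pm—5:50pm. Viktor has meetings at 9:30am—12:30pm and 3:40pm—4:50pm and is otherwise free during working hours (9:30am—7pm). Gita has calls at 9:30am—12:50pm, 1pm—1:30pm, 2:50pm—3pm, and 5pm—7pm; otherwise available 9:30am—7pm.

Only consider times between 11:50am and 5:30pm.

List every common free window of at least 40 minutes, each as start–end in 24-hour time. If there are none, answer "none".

Viktor free within 09:30–19:00: 12:30–15:40, 16:50–19:00.
Gita free within 09:30–19:00: 12:50–13:00, 13:30–14:50, 15:00–17:00.
Hassan ∩ Viktor: 12:30–13:20, 14:10–14:50, 16:50–17:50.
Hassan ∩ Viktor ∩ Gita: 12:50–13:00, 14:10–14:50, 16:50–17:00.
Restricted to 11:50–17:30: 12:50–13:00, 14:10–14:50, 16:50–17:00.
Windows ≥ 40 min: 14:10–14:50.

14:10–14:50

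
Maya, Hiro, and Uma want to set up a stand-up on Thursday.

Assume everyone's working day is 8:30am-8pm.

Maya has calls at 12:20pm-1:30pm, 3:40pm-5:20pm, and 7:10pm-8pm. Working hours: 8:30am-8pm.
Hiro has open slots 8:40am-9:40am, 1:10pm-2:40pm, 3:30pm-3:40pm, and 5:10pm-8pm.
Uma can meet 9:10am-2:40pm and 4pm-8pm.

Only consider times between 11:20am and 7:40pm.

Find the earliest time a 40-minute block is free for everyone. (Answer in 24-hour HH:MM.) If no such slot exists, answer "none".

13:30

Maya free within 08:30–20:00: 08:30–12:20, 13:30–15:40, 17:20–19:10.
Maya ∩ Hiro: 08:40–09:40, 13:30–14:40, 15:30–15:40, 17:20–19:10.
Maya ∩ Hiro ∩ Uma: 09:10–09:40, 13:30–14:40, 17:20–19:10.
Restricted to 11:20–19:40: 13:30–14:40, 17:20–19:10.
Windows ≥ 40 min: 13:30–14:40, 17:20–19:10.
Earliest such window starts at 13:30.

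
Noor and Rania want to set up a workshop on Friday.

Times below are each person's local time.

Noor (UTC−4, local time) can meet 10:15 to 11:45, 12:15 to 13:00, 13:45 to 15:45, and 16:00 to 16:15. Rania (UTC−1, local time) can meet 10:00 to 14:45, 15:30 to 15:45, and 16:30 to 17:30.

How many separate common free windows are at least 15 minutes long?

3

Noor → UTC: 14:15–15:45, 16:15–17:00, 17:45–19:45, 20:00–20:15.
Rania → UTC: 11:00–15:45, 16:30–16:45, 17:30–18:30.
Noor ∩ Rania: 14:15–15:45, 16:30–16:45, 17:45–18:30.
Windows ≥ 15 min: 14:15–15:45, 16:30–16:45, 17:45–18:30.
That's 3 windows.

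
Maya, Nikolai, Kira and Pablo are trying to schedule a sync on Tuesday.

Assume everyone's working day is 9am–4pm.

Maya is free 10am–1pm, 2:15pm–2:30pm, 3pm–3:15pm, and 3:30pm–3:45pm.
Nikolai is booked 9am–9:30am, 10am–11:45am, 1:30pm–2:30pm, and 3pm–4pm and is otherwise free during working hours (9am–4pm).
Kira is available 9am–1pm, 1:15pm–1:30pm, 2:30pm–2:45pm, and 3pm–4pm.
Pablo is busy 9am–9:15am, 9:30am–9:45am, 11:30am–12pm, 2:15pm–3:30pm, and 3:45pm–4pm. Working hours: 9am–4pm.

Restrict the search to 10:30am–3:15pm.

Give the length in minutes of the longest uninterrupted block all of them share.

Nikolai free within 09:00–16:00: 09:30–10:00, 11:45–13:30, 14:30–15:00.
Pablo free within 09:00–16:00: 09:15–09:30, 09:45–11:30, 12:00–14:15, 15:30–15:45.
Maya ∩ Nikolai: 11:45–13:00.
Maya ∩ Nikolai ∩ Kira: 11:45–13:00.
Maya ∩ Nikolai ∩ Kira ∩ Pablo: 12:00–13:00.
Restricted to 10:30–15:15: 12:00–13:00.
Single common window of 60 minutes.

60 minutes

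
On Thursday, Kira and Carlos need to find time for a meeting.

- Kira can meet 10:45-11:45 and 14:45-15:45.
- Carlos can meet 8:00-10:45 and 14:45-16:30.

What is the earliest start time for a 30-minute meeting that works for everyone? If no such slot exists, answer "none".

Kira ∩ Carlos: 14:45–15:45.
Windows ≥ 30 min: 14:45–15:45.
Earliest such window starts at 14:45.

14:45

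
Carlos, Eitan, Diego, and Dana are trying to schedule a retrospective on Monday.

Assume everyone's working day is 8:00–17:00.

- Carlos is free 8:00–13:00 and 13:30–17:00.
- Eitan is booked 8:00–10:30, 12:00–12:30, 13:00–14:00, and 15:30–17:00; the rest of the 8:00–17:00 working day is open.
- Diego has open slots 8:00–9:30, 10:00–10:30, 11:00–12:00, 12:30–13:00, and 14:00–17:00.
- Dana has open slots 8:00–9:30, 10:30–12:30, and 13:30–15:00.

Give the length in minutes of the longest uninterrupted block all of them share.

60 minutes

Eitan free within 08:00–17:00: 10:30–12:00, 12:30–13:00, 14:00–15:30.
Carlos ∩ Eitan: 10:30–12:00, 12:30–13:00, 14:00–15:30.
Carlos ∩ Eitan ∩ Diego: 11:00–12:00, 12:30–13:00, 14:00–15:30.
Carlos ∩ Eitan ∩ Diego ∩ Dana: 11:00–12:00, 14:00–15:00.
Common window lengths: 60, 60 min; longest is 60.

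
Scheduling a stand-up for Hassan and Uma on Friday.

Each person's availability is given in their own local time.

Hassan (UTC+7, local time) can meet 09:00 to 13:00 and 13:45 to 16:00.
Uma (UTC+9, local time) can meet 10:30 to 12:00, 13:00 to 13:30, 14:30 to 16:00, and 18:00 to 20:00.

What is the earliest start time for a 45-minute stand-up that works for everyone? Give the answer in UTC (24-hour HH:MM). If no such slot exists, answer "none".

Hassan → UTC: 02:00–06:00, 06:45–09:00.
Uma → UTC: 01:30–03:00, 04:00–04:30, 05:30–07:00, 09:00–11:00.
Hassan ∩ Uma: 02:00–03:00, 04:00–04:30, 05:30–06:00, 06:45–07:00.
Windows ≥ 45 min: 02:00–03:00.
Earliest such window starts at 02:00.

02:00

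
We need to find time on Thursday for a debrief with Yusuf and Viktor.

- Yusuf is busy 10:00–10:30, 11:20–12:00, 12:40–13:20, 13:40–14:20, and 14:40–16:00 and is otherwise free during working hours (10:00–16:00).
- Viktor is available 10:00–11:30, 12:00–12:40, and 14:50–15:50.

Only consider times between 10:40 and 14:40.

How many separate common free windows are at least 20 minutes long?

2

Yusuf free within 10:00–16:00: 10:30–11:20, 12:00–12:40, 13:20–13:40, 14:20–14:40.
Yusuf ∩ Viktor: 10:30–11:20, 12:00–12:40.
Restricted to 10:40–14:40: 10:40–11:20, 12:00–12:40.
Windows ≥ 20 min: 10:40–11:20, 12:00–12:40.
That's 2 windows.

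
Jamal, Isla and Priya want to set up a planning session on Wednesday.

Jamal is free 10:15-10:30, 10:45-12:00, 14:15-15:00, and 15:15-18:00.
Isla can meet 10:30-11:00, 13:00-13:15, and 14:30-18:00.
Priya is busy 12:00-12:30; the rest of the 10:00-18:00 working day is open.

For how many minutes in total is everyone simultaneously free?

210 minutes

Priya free within 10:00–18:00: 10:00–12:00, 12:30–18:00.
Jamal ∩ Isla: 10:45–11:00, 14:30–15:00, 15:15–18:00.
Jamal ∩ Isla ∩ Priya: 10:45–11:00, 14:30–15:00, 15:15–18:00.
Total common minutes: 15 + 30 + 165 = 210.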